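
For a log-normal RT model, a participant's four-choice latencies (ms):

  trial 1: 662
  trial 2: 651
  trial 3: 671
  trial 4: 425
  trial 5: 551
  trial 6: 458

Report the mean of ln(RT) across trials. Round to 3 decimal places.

ln(RT): 6.4953, 6.4785, 6.5088, 6.0521, 6.3117, 6.1269
Σ ln(RT) = 37.9732
Mean = 37.9732/6 = 6.32887

6.329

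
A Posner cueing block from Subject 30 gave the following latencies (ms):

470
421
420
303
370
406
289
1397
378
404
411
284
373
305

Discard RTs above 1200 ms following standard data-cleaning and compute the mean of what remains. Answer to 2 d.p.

Excluded: 1397
Retained (n=13): Σ = 4834
Mean = 4834/13 = 371.8462

371.85 ms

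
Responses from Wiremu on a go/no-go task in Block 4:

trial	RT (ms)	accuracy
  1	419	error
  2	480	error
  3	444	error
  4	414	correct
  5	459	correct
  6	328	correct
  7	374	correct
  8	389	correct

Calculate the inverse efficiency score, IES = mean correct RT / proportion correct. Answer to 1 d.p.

628.5 ms

Correct trials (n=5): 414, 459, 328, 374, 389
Mean correct RT = 1964/5 = 392.8000 ms
Proportion correct = 5/8
IES = 392.8000 / (5/8) = 628.480 ms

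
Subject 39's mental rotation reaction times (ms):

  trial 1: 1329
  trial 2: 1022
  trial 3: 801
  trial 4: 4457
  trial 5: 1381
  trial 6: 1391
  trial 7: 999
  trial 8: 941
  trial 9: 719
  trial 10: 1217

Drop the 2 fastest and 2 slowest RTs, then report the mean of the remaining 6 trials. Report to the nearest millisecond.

Sorted: 719, 801, 941, 999, 1022, 1217, 1329, 1381, 1391, 4457
Drop lowest 2 (719, 801) and highest 2 (1391, 4457)
Remaining (n=6): Σ = 6889, mean = 6889/6 = 1148.167

1148 ms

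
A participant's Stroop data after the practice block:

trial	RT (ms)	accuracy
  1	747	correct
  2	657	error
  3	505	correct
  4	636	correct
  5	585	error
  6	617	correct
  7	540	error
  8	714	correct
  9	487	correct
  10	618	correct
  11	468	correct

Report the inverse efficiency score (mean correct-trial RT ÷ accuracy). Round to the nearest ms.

824 ms

Correct trials (n=8): 747, 505, 636, 617, 714, 487, 618, 468
Mean correct RT = 4792/8 = 599.0000 ms
Proportion correct = 8/11
IES = 599.0000 / (8/11) = 823.625 ms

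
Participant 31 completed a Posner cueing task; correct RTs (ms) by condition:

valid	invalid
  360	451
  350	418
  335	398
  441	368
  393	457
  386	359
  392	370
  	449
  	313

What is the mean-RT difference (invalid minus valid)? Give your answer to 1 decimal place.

18.5 ms

M(valid) = 2657/7 = 379.571
M(invalid) = 3583/9 = 398.111
Difference = 398.111 − 379.571 = 18.540 ms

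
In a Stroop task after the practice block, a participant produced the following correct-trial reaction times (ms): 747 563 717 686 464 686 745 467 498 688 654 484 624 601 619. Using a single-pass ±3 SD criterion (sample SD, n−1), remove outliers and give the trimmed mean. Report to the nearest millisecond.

n = 15, ΣRT = 9243, M = 616.200
Σ(x−M)² = 140190.40; s = √(140190.40/14) = 100.068
Cutoffs: 616.200 ± 3·100.068 → [316.0, 916.4]
No RTs fall outside the cutoffs; all 15 retained. Mean = 9243/15 = 616.200

616 ms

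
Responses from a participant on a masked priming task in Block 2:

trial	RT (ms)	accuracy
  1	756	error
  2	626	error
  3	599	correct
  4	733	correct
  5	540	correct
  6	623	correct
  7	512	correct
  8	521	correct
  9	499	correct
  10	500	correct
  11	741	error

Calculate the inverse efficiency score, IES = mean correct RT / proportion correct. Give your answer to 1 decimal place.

778.1 ms

Correct trials (n=8): 599, 733, 540, 623, 512, 521, 499, 500
Mean correct RT = 4527/8 = 565.8750 ms
Proportion correct = 8/11
IES = 565.8750 / (8/11) = 778.078 ms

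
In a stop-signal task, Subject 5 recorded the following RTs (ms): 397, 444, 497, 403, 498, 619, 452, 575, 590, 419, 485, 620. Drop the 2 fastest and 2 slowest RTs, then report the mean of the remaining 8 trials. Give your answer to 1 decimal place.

Sorted: 397, 403, 419, 444, 452, 485, 497, 498, 575, 590, 619, 620
Drop lowest 2 (397, 403) and highest 2 (619, 620)
Remaining (n=8): Σ = 3960, mean = 3960/8 = 495.000

495.0 ms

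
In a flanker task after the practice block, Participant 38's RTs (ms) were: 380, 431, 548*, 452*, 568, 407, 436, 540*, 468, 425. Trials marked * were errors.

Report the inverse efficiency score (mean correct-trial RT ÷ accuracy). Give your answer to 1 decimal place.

Correct trials (n=7): 380, 431, 568, 407, 436, 468, 425
Mean correct RT = 3115/7 = 445.0000 ms
Proportion correct = 7/10
IES = 445.0000 / (7/10) = 635.714 ms

635.7 ms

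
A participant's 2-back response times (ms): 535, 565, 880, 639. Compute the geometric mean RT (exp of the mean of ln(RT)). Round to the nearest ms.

642 ms

ln(RT): 6.2823, 6.3368, 6.7799, 6.4599
Mean ln(RT) = 25.8589/4 = 6.46473
Geometric mean = exp(6.46473) = 642.09 ms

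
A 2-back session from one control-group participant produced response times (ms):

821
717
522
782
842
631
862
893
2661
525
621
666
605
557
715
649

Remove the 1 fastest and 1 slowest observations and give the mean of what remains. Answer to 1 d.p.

Sorted: 522, 525, 557, 605, 621, 631, 649, 666, 715, 717, 782, 821, 842, 862, 893, 2661
Drop lowest 1 (522) and highest 1 (2661)
Remaining (n=14): Σ = 9886, mean = 9886/14 = 706.143

706.1 ms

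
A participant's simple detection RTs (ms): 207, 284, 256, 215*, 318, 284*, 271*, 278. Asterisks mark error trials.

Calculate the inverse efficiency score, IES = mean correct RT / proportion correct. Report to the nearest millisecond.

430 ms

Correct trials (n=5): 207, 284, 256, 318, 278
Mean correct RT = 1343/5 = 268.6000 ms
Proportion correct = 5/8
IES = 268.6000 / (5/8) = 429.760 ms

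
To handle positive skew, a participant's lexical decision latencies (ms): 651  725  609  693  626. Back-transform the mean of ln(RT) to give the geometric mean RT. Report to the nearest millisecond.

ln(RT): 6.4785, 6.5862, 6.4118, 6.5410, 6.4394
Mean ln(RT) = 32.4569/5 = 6.49138
Geometric mean = exp(6.49138) = 659.43 ms

659 ms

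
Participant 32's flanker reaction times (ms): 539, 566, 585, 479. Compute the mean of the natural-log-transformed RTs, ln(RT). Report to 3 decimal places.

6.293

ln(RT): 6.2897, 6.3386, 6.3716, 6.1717
Σ ln(RT) = 25.1716
Mean = 25.1716/4 = 6.29291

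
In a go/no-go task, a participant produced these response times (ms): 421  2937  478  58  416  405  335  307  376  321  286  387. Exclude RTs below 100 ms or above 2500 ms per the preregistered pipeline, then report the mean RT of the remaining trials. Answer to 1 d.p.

373.2 ms

Excluded: 58, 2937
Retained (n=10): Σ = 3732
Mean = 3732/10 = 373.2000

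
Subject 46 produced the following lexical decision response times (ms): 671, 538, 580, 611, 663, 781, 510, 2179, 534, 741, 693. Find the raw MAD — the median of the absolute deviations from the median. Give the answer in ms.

83 ms

Sorted: 510, 534, 538, 580, 611, 663, 671, 693, 741, 781, 2179 → median = 663
|x − 663|: 8, 125, 83, 52, 0, 118, 153, 1516, 129, 78, 30
Sorted deviations: 0, 8, 30, 52, 78, 83, 118, 125, 129, 153, 1516 → MAD = 83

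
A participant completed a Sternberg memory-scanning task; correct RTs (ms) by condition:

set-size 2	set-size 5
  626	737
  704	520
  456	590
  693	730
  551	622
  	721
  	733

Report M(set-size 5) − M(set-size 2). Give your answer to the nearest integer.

M(set-size 2) = 3030/5 = 606.000
M(set-size 5) = 4653/7 = 664.714
Difference = 664.714 − 606.000 = 58.714 ms

59 ms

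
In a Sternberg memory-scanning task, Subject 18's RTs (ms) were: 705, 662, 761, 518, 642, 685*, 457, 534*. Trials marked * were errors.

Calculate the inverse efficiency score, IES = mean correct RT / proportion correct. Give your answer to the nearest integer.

Correct trials (n=6): 705, 662, 761, 518, 642, 457
Mean correct RT = 3745/6 = 624.1667 ms
Proportion correct = 6/8
IES = 624.1667 / (6/8) = 832.222 ms

832 ms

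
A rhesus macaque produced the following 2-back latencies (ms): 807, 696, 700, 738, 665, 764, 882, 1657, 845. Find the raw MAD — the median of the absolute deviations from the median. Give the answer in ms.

Sorted: 665, 696, 700, 738, 764, 807, 845, 882, 1657 → median = 764
|x − 764|: 43, 68, 64, 26, 99, 0, 118, 893, 81
Sorted deviations: 0, 26, 43, 64, 68, 81, 99, 118, 893 → MAD = 68

68 ms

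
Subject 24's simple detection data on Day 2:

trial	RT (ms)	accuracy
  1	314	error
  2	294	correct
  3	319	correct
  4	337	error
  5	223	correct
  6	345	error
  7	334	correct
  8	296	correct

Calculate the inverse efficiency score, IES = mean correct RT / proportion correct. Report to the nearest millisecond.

469 ms

Correct trials (n=5): 294, 319, 223, 334, 296
Mean correct RT = 1466/5 = 293.2000 ms
Proportion correct = 5/8
IES = 293.2000 / (5/8) = 469.120 ms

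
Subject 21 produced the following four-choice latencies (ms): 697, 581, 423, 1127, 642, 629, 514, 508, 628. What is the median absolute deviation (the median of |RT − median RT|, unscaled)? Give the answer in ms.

69 ms

Sorted: 423, 508, 514, 581, 628, 629, 642, 697, 1127 → median = 628
|x − 628|: 69, 47, 205, 499, 14, 1, 114, 120, 0
Sorted deviations: 0, 1, 14, 47, 69, 114, 120, 205, 499 → MAD = 69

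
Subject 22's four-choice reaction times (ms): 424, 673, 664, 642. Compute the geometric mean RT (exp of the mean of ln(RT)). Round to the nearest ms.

591 ms

ln(RT): 6.0497, 6.5117, 6.4983, 6.4646
Mean ln(RT) = 25.5243/4 = 6.38109
Geometric mean = exp(6.38109) = 590.57 ms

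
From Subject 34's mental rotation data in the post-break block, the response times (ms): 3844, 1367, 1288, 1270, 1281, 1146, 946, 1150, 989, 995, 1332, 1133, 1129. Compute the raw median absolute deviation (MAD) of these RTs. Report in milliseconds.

138 ms

Sorted: 946, 989, 995, 1129, 1133, 1146, 1150, 1270, 1281, 1288, 1332, 1367, 3844 → median = 1150
|x − 1150|: 2694, 217, 138, 120, 131, 4, 204, 0, 161, 155, 182, 17, 21
Sorted deviations: 0, 4, 17, 21, 120, 131, 138, 155, 161, 182, 204, 217, 2694 → MAD = 138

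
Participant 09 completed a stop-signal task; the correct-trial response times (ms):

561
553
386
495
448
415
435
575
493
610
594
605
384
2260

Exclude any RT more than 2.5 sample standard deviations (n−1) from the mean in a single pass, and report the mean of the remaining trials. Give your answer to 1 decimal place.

n = 14, ΣRT = 8814, M = 629.571
Σ(x−M)² = 2947353.43; s = √(2947353.43/13) = 476.151
Cutoffs: 629.571 ± 2.5·476.151 → [-560.8, 1819.9]
Outside: 2260 → excluded.
Retained (n=13): Σ = 6554, mean = 6554/13 = 504.154

504.2 ms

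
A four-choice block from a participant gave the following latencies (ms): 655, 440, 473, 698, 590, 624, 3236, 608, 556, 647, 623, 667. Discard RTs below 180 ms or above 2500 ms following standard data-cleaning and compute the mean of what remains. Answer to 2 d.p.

598.27 ms

Excluded: 3236
Retained (n=11): Σ = 6581
Mean = 6581/11 = 598.2727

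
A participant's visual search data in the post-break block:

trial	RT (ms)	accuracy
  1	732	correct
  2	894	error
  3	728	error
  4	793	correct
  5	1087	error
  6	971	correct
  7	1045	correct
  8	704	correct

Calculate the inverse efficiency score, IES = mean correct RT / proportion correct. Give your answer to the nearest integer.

1358 ms

Correct trials (n=5): 732, 793, 971, 1045, 704
Mean correct RT = 4245/5 = 849.0000 ms
Proportion correct = 5/8
IES = 849.0000 / (5/8) = 1358.400 ms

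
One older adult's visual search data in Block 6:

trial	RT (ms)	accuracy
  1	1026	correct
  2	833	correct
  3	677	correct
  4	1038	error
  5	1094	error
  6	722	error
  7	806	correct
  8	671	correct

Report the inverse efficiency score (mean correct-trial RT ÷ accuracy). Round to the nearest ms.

Correct trials (n=5): 1026, 833, 677, 806, 671
Mean correct RT = 4013/5 = 802.6000 ms
Proportion correct = 5/8
IES = 802.6000 / (5/8) = 1284.160 ms

1284 ms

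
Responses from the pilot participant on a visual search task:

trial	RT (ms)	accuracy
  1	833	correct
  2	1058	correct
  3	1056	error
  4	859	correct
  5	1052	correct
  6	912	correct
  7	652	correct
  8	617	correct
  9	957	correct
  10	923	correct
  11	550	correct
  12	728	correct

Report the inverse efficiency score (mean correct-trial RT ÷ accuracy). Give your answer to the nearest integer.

907 ms

Correct trials (n=11): 833, 1058, 859, 1052, 912, 652, 617, 957, 923, 550, 728
Mean correct RT = 9141/11 = 831.0000 ms
Proportion correct = 11/12
IES = 831.0000 / (11/12) = 906.545 ms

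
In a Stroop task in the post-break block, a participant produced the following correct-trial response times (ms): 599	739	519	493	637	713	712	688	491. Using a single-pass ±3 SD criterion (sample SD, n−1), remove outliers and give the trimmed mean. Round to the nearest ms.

n = 9, ΣRT = 5591, M = 621.222
Σ(x−M)² = 79585.56; s = √(79585.56/8) = 99.741
Cutoffs: 621.222 ± 3·99.741 → [322.0, 920.4]
No RTs fall outside the cutoffs; all 9 retained. Mean = 5591/9 = 621.222

621 ms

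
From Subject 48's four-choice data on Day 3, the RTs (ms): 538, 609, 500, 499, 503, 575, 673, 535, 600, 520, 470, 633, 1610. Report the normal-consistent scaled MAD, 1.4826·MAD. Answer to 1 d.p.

57.8 ms

Sorted: 470, 499, 500, 503, 520, 535, 538, 575, 600, 609, 633, 673, 1610 → median = 538
|x − 538| sorted: 0, 3, 18, 35, 37, 38, 39, 62, 68, 71, 95, 135, 1072 → MAD = 39
Robust SD ≈ 1.4826 × 39 = 57.821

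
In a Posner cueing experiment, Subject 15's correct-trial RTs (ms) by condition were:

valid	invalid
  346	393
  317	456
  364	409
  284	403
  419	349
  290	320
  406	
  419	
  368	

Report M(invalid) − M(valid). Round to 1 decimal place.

31.3 ms

M(valid) = 3213/9 = 357.000
M(invalid) = 2330/6 = 388.333
Difference = 388.333 − 357.000 = 31.333 ms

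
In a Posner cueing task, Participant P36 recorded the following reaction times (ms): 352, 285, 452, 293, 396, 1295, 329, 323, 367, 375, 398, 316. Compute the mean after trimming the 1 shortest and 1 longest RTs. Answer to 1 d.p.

Sorted: 285, 293, 316, 323, 329, 352, 367, 375, 396, 398, 452, 1295
Drop lowest 1 (285) and highest 1 (1295)
Remaining (n=10): Σ = 3601, mean = 3601/10 = 360.100

360.1 ms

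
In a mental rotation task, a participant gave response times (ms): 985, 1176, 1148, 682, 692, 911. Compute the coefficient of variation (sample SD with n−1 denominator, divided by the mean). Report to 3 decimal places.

n = 6, Σ = 5594, M = 932.3333
Σ(x−M)² = 229541.333; s = √(229541.333/5) = 214.2621
CV = 214.2621 / 932.3333 = 0.22981

0.230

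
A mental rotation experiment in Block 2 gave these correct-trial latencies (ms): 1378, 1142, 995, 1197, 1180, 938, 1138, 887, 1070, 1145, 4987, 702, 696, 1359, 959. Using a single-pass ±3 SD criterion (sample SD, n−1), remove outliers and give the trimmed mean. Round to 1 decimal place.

n = 15, ΣRT = 19773, M = 1318.200
Σ(x−M)² = 14985046.40; s = √(14985046.40/14) = 1034.582
Cutoffs: 1318.200 ± 3·1034.582 → [-1785.5, 4421.9]
Outside: 4987 → excluded.
Retained (n=14): Σ = 14786, mean = 14786/14 = 1056.143

1056.1 ms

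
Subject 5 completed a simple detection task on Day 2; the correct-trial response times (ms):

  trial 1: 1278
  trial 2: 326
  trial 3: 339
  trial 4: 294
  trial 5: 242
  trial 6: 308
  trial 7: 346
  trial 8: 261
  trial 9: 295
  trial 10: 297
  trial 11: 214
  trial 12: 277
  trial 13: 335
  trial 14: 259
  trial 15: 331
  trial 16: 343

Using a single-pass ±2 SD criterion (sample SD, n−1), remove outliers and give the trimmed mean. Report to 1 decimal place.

297.8 ms

n = 16, ΣRT = 5745, M = 359.062
Σ(x−M)² = 923642.94; s = √(923642.94/15) = 248.146
Cutoffs: 359.062 ± 2·248.146 → [-137.2, 855.4]
Outside: 1278 → excluded.
Retained (n=15): Σ = 4467, mean = 4467/15 = 297.800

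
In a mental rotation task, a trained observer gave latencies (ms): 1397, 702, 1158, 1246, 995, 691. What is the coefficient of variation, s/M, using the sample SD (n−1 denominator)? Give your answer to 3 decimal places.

n = 6, Σ = 6189, M = 1031.5000
Σ(x−M)² = 421445.500; s = √(421445.500/5) = 290.3259
CV = 290.3259 / 1031.5000 = 0.28146

0.281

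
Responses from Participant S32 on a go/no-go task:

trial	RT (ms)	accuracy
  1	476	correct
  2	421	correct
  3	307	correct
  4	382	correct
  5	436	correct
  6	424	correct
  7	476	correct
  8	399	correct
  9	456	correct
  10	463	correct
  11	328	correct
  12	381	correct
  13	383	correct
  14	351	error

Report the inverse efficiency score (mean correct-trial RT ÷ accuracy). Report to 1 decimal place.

Correct trials (n=13): 476, 421, 307, 382, 436, 424, 476, 399, 456, 463, 328, 381, 383
Mean correct RT = 5332/13 = 410.1538 ms
Proportion correct = 13/14
IES = 410.1538 / (13/14) = 441.704 ms

441.7 ms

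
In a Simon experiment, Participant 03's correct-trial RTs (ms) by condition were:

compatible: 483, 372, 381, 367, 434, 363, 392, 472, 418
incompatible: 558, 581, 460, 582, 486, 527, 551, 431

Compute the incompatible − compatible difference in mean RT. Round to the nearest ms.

M(compatible) = 3682/9 = 409.111
M(incompatible) = 4176/8 = 522.000
Difference = 522.000 − 409.111 = 112.889 ms

113 ms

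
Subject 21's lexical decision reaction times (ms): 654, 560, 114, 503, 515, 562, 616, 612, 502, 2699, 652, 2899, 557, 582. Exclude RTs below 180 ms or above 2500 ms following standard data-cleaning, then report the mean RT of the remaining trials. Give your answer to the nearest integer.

574 ms

Excluded: 114, 2699, 2899
Retained (n=11): Σ = 6315
Mean = 6315/11 = 574.0909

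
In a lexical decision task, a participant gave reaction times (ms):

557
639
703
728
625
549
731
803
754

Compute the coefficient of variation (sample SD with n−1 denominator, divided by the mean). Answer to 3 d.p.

0.131

n = 9, Σ = 6089, M = 676.5556
Σ(x−M)² = 62928.222; s = √(62928.222/8) = 88.6906
CV = 88.6906 / 676.5556 = 0.13109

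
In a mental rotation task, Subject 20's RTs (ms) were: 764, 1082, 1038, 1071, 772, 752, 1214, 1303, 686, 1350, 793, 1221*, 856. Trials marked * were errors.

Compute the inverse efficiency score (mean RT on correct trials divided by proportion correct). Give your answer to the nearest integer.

Correct trials (n=12): 764, 1082, 1038, 1071, 772, 752, 1214, 1303, 686, 1350, 793, 856
Mean correct RT = 11681/12 = 973.4167 ms
Proportion correct = 12/13
IES = 973.4167 / (12/13) = 1054.535 ms

1055 ms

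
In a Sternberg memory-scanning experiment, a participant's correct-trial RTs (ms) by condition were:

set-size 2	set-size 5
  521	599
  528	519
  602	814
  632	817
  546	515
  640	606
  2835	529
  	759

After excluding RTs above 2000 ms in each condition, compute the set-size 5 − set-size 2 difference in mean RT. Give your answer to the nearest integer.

67 ms

set-size 2: exclude 2835
M(set-size 2) = 3469/6 = 578.167
M(set-size 5) = 5158/8 = 644.750
Difference = 644.750 − 578.167 = 66.583 ms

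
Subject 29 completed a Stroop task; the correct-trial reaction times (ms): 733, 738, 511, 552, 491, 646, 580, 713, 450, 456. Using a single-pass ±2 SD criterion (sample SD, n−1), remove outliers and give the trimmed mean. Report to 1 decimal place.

n = 10, ΣRT = 5870, M = 587.000
Σ(x−M)² = 115670.00; s = √(115670.00/9) = 113.368
Cutoffs: 587.000 ± 2·113.368 → [360.3, 813.7]
No RTs fall outside the cutoffs; all 10 retained. Mean = 5870/10 = 587.000

587.0 ms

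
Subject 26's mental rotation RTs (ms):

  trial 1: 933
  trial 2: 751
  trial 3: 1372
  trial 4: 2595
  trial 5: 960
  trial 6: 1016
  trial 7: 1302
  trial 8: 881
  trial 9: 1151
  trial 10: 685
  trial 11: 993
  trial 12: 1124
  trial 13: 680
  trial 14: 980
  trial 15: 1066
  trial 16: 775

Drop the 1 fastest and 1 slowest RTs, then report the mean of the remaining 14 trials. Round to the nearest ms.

Sorted: 680, 685, 751, 775, 881, 933, 960, 980, 993, 1016, 1066, 1124, 1151, 1302, 1372, 2595
Drop lowest 1 (680) and highest 1 (2595)
Remaining (n=14): Σ = 13989, mean = 13989/14 = 999.214

999 ms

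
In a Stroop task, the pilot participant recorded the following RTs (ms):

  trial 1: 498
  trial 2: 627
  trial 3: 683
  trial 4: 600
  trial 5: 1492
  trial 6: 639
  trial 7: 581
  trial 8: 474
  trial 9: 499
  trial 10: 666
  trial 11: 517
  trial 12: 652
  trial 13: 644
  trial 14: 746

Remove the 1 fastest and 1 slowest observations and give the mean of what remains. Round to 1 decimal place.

Sorted: 474, 498, 499, 517, 581, 600, 627, 639, 644, 652, 666, 683, 746, 1492
Drop lowest 1 (474) and highest 1 (1492)
Remaining (n=12): Σ = 7352, mean = 7352/12 = 612.667

612.7 ms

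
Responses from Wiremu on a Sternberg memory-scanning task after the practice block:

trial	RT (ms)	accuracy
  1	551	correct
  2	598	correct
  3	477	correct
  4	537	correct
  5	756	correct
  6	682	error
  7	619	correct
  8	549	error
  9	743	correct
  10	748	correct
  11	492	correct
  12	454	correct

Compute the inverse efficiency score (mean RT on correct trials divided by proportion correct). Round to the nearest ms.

Correct trials (n=10): 551, 598, 477, 537, 756, 619, 743, 748, 492, 454
Mean correct RT = 5975/10 = 597.5000 ms
Proportion correct = 10/12
IES = 597.5000 / (10/12) = 717.000 ms

717 ms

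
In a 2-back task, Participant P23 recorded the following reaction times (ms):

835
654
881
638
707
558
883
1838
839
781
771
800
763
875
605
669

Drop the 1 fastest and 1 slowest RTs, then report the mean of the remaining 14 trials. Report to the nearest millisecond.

Sorted: 558, 605, 638, 654, 669, 707, 763, 771, 781, 800, 835, 839, 875, 881, 883, 1838
Drop lowest 1 (558) and highest 1 (1838)
Remaining (n=14): Σ = 10701, mean = 10701/14 = 764.357

764 ms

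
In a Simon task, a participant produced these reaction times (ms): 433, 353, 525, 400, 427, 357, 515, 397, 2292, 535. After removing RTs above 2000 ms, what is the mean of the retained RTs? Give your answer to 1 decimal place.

Excluded: 2292
Retained (n=9): Σ = 3942
Mean = 3942/9 = 438.0000

438.0 ms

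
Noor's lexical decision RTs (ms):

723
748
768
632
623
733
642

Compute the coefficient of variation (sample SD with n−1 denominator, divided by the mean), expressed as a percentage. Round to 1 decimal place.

8.8%

n = 7, Σ = 4869, M = 695.5714
Σ(x−M)² = 22325.714; s = √(22325.714/6) = 60.9996
CV = 60.9996 / 695.5714 = 0.08770 = 8.770%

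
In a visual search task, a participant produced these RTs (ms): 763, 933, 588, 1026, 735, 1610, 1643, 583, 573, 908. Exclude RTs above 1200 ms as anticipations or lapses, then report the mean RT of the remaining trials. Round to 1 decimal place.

Excluded: 1610, 1643
Retained (n=8): Σ = 6109
Mean = 6109/8 = 763.6250

763.6 ms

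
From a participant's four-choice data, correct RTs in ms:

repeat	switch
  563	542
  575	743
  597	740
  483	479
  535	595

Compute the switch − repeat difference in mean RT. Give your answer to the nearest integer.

69 ms

M(repeat) = 2753/5 = 550.600
M(switch) = 3099/5 = 619.800
Difference = 619.800 − 550.600 = 69.200 ms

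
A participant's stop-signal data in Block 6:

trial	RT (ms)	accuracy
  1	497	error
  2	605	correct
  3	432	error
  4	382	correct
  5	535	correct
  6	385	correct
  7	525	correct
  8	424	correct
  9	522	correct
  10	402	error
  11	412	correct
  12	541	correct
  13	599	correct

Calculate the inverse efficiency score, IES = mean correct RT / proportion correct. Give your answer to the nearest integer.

641 ms

Correct trials (n=10): 605, 382, 535, 385, 525, 424, 522, 412, 541, 599
Mean correct RT = 4930/10 = 493.0000 ms
Proportion correct = 10/13
IES = 493.0000 / (10/13) = 640.900 ms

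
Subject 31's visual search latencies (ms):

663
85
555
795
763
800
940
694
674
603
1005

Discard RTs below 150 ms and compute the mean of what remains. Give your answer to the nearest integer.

Excluded: 85
Retained (n=10): Σ = 7492
Mean = 7492/10 = 749.2000

749 ms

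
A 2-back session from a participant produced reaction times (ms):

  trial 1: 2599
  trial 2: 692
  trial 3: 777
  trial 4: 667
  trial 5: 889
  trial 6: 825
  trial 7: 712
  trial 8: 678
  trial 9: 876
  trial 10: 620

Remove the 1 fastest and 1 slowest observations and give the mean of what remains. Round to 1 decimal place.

764.5 ms

Sorted: 620, 667, 678, 692, 712, 777, 825, 876, 889, 2599
Drop lowest 1 (620) and highest 1 (2599)
Remaining (n=8): Σ = 6116, mean = 6116/8 = 764.500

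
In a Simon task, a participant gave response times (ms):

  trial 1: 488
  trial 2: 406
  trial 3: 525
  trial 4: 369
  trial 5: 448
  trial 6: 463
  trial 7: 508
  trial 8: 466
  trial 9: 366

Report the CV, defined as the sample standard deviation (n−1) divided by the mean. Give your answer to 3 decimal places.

0.128

n = 9, Σ = 4039, M = 448.7778
Σ(x−M)² = 26401.556; s = √(26401.556/8) = 57.4473
CV = 57.4473 / 448.7778 = 0.12801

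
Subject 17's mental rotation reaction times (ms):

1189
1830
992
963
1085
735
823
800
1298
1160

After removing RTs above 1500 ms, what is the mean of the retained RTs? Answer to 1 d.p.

1005.0 ms

Excluded: 1830
Retained (n=9): Σ = 9045
Mean = 9045/9 = 1005.0000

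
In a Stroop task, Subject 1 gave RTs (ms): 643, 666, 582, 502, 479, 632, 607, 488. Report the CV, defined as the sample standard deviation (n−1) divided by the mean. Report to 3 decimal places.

n = 8, Σ = 4599, M = 574.8750
Σ(x−M)² = 39340.875; s = √(39340.875/7) = 74.9675
CV = 74.9675 / 574.8750 = 0.13041

0.130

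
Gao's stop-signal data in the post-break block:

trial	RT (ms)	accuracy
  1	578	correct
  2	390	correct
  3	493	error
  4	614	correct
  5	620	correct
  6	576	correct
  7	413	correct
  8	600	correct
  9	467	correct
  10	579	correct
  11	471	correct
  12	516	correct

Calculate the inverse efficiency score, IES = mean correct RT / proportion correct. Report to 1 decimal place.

577.6 ms

Correct trials (n=11): 578, 390, 614, 620, 576, 413, 600, 467, 579, 471, 516
Mean correct RT = 5824/11 = 529.4545 ms
Proportion correct = 11/12
IES = 529.4545 / (11/12) = 577.587 ms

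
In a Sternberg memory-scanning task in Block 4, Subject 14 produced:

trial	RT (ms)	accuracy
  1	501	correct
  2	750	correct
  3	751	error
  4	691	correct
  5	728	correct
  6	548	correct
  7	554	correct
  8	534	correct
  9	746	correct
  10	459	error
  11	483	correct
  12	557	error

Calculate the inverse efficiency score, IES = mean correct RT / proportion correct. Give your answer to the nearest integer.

Correct trials (n=9): 501, 750, 691, 728, 548, 554, 534, 746, 483
Mean correct RT = 5535/9 = 615.0000 ms
Proportion correct = 9/12
IES = 615.0000 / (9/12) = 820.000 ms

820 ms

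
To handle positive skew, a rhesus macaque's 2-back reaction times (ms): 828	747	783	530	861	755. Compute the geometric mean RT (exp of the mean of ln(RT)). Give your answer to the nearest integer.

ln(RT): 6.7190, 6.6161, 6.6631, 6.2729, 6.7581, 6.6267
Mean ln(RT) = 39.6559/6 = 6.60932
Geometric mean = exp(6.60932) = 741.98 ms

742 ms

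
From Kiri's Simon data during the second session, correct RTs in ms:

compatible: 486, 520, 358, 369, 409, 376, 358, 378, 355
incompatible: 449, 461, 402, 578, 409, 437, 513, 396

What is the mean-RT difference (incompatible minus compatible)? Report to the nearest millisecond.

55 ms

M(compatible) = 3609/9 = 401.000
M(incompatible) = 3645/8 = 455.625
Difference = 455.625 − 401.000 = 54.625 ms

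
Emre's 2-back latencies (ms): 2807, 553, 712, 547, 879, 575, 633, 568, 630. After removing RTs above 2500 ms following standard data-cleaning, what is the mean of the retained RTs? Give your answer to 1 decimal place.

Excluded: 2807
Retained (n=8): Σ = 5097
Mean = 5097/8 = 637.1250

637.1 ms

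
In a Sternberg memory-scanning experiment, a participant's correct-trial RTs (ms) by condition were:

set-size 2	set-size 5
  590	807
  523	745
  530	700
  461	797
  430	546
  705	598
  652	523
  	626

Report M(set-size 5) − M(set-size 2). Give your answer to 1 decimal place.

M(set-size 2) = 3891/7 = 555.857
M(set-size 5) = 5342/8 = 667.750
Difference = 667.750 − 555.857 = 111.893 ms

111.9 ms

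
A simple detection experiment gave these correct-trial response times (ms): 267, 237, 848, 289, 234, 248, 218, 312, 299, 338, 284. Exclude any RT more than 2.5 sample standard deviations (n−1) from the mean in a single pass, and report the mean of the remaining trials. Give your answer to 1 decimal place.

n = 11, ΣRT = 3574, M = 324.909
Σ(x−M)² = 314286.91; s = √(314286.91/10) = 177.281
Cutoffs: 324.909 ± 2.5·177.281 → [-118.3, 768.1]
Outside: 848 → excluded.
Retained (n=10): Σ = 2726, mean = 2726/10 = 272.600

272.6 ms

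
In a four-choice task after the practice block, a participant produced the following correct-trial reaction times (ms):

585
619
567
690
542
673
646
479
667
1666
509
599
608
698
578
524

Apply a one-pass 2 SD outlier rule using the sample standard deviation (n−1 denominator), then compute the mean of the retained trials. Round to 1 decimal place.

n = 16, ΣRT = 10650, M = 665.625
Σ(x−M)² = 1131373.75; s = √(1131373.75/15) = 274.636
Cutoffs: 665.625 ± 2·274.636 → [116.4, 1214.9]
Outside: 1666 → excluded.
Retained (n=15): Σ = 8984, mean = 8984/15 = 598.933

598.9 ms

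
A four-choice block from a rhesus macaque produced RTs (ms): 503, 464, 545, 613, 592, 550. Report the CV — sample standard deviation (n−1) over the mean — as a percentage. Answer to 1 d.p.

10.1%

n = 6, Σ = 3267, M = 544.5000
Σ(x−M)² = 15181.500; s = √(15181.500/5) = 55.1026
CV = 55.1026 / 544.5000 = 0.10120 = 10.120%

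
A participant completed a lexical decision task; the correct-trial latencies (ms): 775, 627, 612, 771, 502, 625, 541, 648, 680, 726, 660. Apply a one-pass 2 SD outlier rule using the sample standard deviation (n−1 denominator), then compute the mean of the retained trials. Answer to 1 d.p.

n = 11, ΣRT = 7167, M = 651.545
Σ(x−M)² = 73402.73; s = √(73402.73/10) = 85.675
Cutoffs: 651.545 ± 2·85.675 → [480.2, 822.9]
No RTs fall outside the cutoffs; all 11 retained. Mean = 7167/11 = 651.545

651.5 ms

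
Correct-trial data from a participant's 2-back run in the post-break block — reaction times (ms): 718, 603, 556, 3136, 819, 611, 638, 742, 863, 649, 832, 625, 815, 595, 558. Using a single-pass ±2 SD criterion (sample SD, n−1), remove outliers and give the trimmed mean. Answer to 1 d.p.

n = 15, ΣRT = 12760, M = 850.667
Σ(x−M)² = 5748381.33; s = √(5748381.33/14) = 640.780
Cutoffs: 850.667 ± 2·640.780 → [-430.9, 2132.2]
Outside: 3136 → excluded.
Retained (n=14): Σ = 9624, mean = 9624/14 = 687.429

687.4 ms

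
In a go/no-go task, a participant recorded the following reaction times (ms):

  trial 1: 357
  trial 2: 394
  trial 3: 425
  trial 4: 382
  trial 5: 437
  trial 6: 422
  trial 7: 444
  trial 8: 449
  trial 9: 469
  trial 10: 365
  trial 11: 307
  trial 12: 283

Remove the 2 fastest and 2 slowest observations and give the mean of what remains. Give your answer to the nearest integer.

Sorted: 283, 307, 357, 365, 382, 394, 422, 425, 437, 444, 449, 469
Drop lowest 2 (283, 307) and highest 2 (449, 469)
Remaining (n=8): Σ = 3226, mean = 3226/8 = 403.250

403 ms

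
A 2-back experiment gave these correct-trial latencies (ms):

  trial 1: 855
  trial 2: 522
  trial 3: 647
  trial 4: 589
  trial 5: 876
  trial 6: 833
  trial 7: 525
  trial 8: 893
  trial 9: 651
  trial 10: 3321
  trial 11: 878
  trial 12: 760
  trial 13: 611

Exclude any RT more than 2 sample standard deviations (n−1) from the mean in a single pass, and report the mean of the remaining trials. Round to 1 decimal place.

720.0 ms

n = 13, ΣRT = 11961, M = 920.077
Σ(x−M)² = 6472984.92; s = √(6472984.92/12) = 734.449
Cutoffs: 920.077 ± 2·734.449 → [-548.8, 2389.0]
Outside: 3321 → excluded.
Retained (n=12): Σ = 8640, mean = 8640/12 = 720.000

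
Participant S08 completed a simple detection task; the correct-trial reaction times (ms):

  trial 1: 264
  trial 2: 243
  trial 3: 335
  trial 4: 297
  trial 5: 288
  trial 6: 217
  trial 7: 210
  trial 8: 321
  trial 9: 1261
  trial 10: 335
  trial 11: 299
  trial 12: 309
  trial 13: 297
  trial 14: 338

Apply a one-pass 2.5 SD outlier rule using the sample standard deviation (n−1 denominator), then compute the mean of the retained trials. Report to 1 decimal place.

288.7 ms

n = 14, ΣRT = 5014, M = 358.143
Σ(x−M)² = 900305.71; s = √(900305.71/13) = 263.162
Cutoffs: 358.143 ± 2.5·263.162 → [-299.8, 1016.0]
Outside: 1261 → excluded.
Retained (n=13): Σ = 3753, mean = 3753/13 = 288.692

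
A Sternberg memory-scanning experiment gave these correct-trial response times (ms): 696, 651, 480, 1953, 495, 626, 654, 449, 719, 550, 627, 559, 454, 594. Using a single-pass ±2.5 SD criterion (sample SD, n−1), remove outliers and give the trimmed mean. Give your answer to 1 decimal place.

n = 14, ΣRT = 9507, M = 679.071
Σ(x−M)² = 1847134.93; s = √(1847134.93/13) = 376.945
Cutoffs: 679.071 ± 2.5·376.945 → [-263.3, 1621.4]
Outside: 1953 → excluded.
Retained (n=13): Σ = 7554, mean = 7554/13 = 581.077

581.1 ms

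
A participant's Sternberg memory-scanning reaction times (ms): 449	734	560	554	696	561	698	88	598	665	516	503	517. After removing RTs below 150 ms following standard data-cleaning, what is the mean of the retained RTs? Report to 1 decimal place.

Excluded: 88
Retained (n=12): Σ = 7051
Mean = 7051/12 = 587.5833

587.6 ms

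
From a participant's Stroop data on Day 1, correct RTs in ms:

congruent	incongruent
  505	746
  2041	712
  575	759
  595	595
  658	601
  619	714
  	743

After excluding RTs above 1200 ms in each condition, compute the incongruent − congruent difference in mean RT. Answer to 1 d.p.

105.3 ms

congruent: exclude 2041
M(congruent) = 2952/5 = 590.400
M(incongruent) = 4870/7 = 695.714
Difference = 695.714 − 590.400 = 105.314 ms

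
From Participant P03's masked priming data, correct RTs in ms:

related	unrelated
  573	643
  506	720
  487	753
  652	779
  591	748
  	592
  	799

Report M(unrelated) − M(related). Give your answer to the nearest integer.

M(related) = 2809/5 = 561.800
M(unrelated) = 5034/7 = 719.143
Difference = 719.143 − 561.800 = 157.343 ms

157 ms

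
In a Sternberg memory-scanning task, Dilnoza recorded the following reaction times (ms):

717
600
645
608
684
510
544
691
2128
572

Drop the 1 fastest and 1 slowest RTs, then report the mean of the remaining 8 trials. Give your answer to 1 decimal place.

Sorted: 510, 544, 572, 600, 608, 645, 684, 691, 717, 2128
Drop lowest 1 (510) and highest 1 (2128)
Remaining (n=8): Σ = 5061, mean = 5061/8 = 632.625

632.6 ms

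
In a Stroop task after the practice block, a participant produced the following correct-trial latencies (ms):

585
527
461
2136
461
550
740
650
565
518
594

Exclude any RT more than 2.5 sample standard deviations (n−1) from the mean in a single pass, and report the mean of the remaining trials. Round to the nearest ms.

565 ms

n = 11, ΣRT = 7787, M = 707.909
Σ(x−M)² = 2307988.91; s = √(2307988.91/10) = 480.415
Cutoffs: 707.909 ± 2.5·480.415 → [-493.1, 1908.9]
Outside: 2136 → excluded.
Retained (n=10): Σ = 5651, mean = 5651/10 = 565.100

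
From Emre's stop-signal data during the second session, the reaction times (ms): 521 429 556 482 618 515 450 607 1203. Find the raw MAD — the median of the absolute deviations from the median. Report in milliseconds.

Sorted: 429, 450, 482, 515, 521, 556, 607, 618, 1203 → median = 521
|x − 521|: 0, 92, 35, 39, 97, 6, 71, 86, 682
Sorted deviations: 0, 6, 35, 39, 71, 86, 92, 97, 682 → MAD = 71

71 ms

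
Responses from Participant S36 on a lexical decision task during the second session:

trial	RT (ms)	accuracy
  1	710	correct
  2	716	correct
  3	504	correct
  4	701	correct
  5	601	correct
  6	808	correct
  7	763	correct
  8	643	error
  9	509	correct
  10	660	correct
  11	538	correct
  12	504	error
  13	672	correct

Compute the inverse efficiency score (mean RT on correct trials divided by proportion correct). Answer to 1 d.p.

Correct trials (n=11): 710, 716, 504, 701, 601, 808, 763, 509, 660, 538, 672
Mean correct RT = 7182/11 = 652.9091 ms
Proportion correct = 11/13
IES = 652.9091 / (11/13) = 771.620 ms

771.6 ms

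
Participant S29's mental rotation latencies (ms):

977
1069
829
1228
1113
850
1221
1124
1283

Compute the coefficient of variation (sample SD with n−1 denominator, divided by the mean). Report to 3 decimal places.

0.151

n = 9, Σ = 9694, M = 1077.1111
Σ(x−M)² = 212574.889; s = √(212574.889/8) = 163.0088
CV = 163.0088 / 1077.1111 = 0.15134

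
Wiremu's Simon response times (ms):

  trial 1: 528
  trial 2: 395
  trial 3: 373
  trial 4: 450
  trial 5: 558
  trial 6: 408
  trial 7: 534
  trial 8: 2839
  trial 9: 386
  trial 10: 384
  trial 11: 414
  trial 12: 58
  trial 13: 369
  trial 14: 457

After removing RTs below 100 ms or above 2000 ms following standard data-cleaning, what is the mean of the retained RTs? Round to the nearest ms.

438 ms

Excluded: 58, 2839
Retained (n=12): Σ = 5256
Mean = 5256/12 = 438.0000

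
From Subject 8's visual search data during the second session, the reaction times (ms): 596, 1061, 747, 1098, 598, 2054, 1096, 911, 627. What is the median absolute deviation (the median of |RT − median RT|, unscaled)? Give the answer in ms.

187 ms

Sorted: 596, 598, 627, 747, 911, 1061, 1096, 1098, 2054 → median = 911
|x − 911|: 315, 150, 164, 187, 313, 1143, 185, 0, 284
Sorted deviations: 0, 150, 164, 185, 187, 284, 313, 315, 1143 → MAD = 187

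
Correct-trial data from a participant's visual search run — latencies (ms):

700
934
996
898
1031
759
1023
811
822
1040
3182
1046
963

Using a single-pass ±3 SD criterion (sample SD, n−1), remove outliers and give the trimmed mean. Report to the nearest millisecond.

919 ms

n = 13, ΣRT = 14205, M = 1092.692
Σ(x−M)² = 4886266.77; s = √(4886266.77/12) = 638.114
Cutoffs: 1092.692 ± 3·638.114 → [-821.6, 3007.0]
Outside: 3182 → excluded.
Retained (n=12): Σ = 11023, mean = 11023/12 = 918.583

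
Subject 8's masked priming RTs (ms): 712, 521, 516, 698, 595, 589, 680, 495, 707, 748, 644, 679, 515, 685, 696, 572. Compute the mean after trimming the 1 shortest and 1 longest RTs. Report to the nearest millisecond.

629 ms

Sorted: 495, 515, 516, 521, 572, 589, 595, 644, 679, 680, 685, 696, 698, 707, 712, 748
Drop lowest 1 (495) and highest 1 (748)
Remaining (n=14): Σ = 8809, mean = 8809/14 = 629.214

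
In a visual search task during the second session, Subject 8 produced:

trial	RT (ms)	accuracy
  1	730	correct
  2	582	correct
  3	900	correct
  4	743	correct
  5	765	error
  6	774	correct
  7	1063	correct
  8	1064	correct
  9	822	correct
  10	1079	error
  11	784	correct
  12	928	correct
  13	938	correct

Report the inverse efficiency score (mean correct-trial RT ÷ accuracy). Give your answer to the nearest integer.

1002 ms

Correct trials (n=11): 730, 582, 900, 743, 774, 1063, 1064, 822, 784, 928, 938
Mean correct RT = 9328/11 = 848.0000 ms
Proportion correct = 11/13
IES = 848.0000 / (11/13) = 1002.182 ms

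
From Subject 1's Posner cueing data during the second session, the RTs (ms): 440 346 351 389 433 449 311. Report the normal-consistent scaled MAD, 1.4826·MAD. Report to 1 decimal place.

Sorted: 311, 346, 351, 389, 433, 440, 449 → median = 389
|x − 389| sorted: 0, 38, 43, 44, 51, 60, 78 → MAD = 44
Robust SD ≈ 1.4826 × 44 = 65.234

65.2 ms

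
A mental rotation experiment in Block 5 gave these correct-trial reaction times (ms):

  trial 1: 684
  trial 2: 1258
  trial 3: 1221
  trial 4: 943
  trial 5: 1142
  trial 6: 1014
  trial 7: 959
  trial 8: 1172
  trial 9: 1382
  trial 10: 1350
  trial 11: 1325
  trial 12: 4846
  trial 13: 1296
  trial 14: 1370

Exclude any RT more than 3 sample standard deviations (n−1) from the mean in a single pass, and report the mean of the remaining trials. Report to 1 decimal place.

n = 14, ΣRT = 19962, M = 1425.857
Σ(x−M)² = 13121455.71; s = √(13121455.71/13) = 1004.661
Cutoffs: 1425.857 ± 3·1004.661 → [-1588.1, 4439.8]
Outside: 4846 → excluded.
Retained (n=13): Σ = 15116, mean = 15116/13 = 1162.769

1162.8 ms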